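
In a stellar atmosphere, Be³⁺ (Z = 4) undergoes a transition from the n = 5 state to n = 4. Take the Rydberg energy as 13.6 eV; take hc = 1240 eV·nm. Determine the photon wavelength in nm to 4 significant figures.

For Z = 4 the level energies scale as Z², so the effective Rydberg energy is 13.6 × 16 = 217.6 eV.
ΔE = 217.6 × (1/4² − 1/5²) = 217.6 × 0.02250 = 4.896 eV.
λ = hc/ΔE = 1240 / 4.896 = 253.3 nm.

253.3 nm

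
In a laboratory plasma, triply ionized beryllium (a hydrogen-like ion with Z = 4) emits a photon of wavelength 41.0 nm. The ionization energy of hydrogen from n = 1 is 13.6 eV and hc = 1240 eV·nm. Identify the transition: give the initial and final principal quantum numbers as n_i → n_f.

The photon energy is ΔE = hc/λ = 1240 / 41.0 = 30.24 eV.
With Z = 4, ΔE = 217.6 × (1/n_f² − 1/n_i²), so 1/n_f² − 1/n_i² = 0.1390.
Trying n_f = 2 gives 1/n_i² = 0.1110, i.e. n_i ≈ 3; this pair matches.

n_i = 3, n_f = 2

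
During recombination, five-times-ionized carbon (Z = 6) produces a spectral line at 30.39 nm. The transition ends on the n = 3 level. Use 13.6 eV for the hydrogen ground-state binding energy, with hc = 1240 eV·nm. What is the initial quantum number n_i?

n_i = 6

The photon energy is ΔE = hc/λ = 1240 / 30.39 = 40.80 eV.
With Z = 6, ΔE = 489.6 × (1/n_f² − 1/n_i²), so 1/n_f² − 1/n_i² = 0.08334.
With n_f = 3: 1/n_i² = 1/9 − 0.08334 = 0.02777, so n_i ≈ 6.00.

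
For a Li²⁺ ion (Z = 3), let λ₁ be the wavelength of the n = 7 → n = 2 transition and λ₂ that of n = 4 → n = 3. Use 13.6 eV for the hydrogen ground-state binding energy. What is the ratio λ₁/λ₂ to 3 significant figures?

λ ∝ 1/ΔE ∝ 1/(1/n_f² − 1/n_i²), and the Z² and hc factors cancel in the ratio.
λ₁/λ₂ = (1/3² − 1/4²)/(1/2² − 1/7²) = 0.04861/0.2296 = 0.212.

0.212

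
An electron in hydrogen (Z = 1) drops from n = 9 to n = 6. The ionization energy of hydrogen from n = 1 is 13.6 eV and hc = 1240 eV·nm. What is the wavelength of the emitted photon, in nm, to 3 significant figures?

ΔE = 13.60 × (1/6² − 1/9²) = 13.60 × 0.01543 = 0.2099 eV.
λ = hc/ΔE = 1240 / 0.2099 = 5910 nm.

5910 nm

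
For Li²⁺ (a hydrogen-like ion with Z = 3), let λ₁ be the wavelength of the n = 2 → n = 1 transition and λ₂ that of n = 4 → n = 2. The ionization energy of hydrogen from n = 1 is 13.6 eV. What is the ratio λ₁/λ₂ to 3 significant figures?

λ ∝ 1/ΔE ∝ 1/(1/n_f² − 1/n_i²), and the Z² and hc factors cancel in the ratio.
λ₁/λ₂ = (1/2² − 1/4²)/(1/1² − 1/2²) = 0.1875/0.7500 = 0.250.

0.250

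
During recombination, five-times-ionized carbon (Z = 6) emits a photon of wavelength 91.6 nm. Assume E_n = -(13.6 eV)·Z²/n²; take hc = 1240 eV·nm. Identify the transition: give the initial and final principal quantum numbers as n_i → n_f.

n_i = 9, n_f = 5

The photon energy is ΔE = hc/λ = 1240 / 91.6 = 13.54 eV.
With Z = 6, ΔE = 489.6 × (1/n_f² − 1/n_i²), so 1/n_f² − 1/n_i² = 0.02765.
Trying n_f = 5 gives 1/n_i² = 0.01235, i.e. n_i ≈ 9; this pair matches.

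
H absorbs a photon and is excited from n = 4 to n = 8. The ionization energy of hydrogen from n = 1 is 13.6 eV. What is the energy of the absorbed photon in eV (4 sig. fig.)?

0.6375 eV

E_8 = −13.60/64 = −0.2125 eV and E_4 = −13.60/16 = −0.8500 eV.
The photon energy is |E_8 − E_4| = 0.6375 eV.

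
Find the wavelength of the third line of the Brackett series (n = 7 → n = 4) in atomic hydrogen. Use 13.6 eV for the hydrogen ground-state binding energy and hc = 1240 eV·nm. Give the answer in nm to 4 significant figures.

2166 nm

The Brackett series terminates on n_f = 4; the third line has n_i = 4+3 = 7.
ΔE = 13.60 × (1/4² − 1/7²) = 0.5724 eV.
λ = 1240 / 0.5724 = 2166 nm.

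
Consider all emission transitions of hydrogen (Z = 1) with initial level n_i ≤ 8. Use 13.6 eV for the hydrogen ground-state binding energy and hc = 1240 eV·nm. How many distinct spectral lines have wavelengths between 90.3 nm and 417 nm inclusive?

Enumerate all n_i → n_f pairs with 1 ≤ n_f < n_i ≤ 8 and compute λ = 1240 / [13.6·1·(1/n_f² − 1/n_i²)].
Lines falling in [90.3, 417] nm: 8→1 (92.62 nm), 7→1 (93.08 nm), 6→1 (93.78 nm), 5→1 (94.98 nm), 4→1 (97.25 nm), 3→1 (102.6 nm), 2→1 (121.6 nm), 8→2 (389.0 nm), 7→2 (397.1 nm), 6→2 (410.3 nm).

10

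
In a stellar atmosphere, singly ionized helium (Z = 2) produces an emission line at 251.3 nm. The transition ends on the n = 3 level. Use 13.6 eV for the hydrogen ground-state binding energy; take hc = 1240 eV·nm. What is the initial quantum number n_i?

The photon energy is ΔE = hc/λ = 1240 / 251.3 = 4.934 eV.
With Z = 2, ΔE = 54.40 × (1/n_f² − 1/n_i²), so 1/n_f² − 1/n_i² = 0.09070.
With n_f = 3: 1/n_i² = 1/9 − 0.09070 = 0.02041, so n_i ≈ 7.00.

n_i = 7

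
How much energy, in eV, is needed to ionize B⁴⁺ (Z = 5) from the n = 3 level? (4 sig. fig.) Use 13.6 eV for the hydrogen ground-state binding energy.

37.78 eV

E_n = −13.6 Z²/n² = −340.0/n² eV for Z = 5.
E_3 = −340.0/9 = −37.78 eV, so ionization (to E = 0) requires 37.78 eV.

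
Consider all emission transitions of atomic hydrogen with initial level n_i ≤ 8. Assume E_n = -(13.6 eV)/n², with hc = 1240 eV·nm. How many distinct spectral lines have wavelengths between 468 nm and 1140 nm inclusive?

5

Enumerate all n_i → n_f pairs with 1 ≤ n_f < n_i ≤ 8 and compute λ = 1240 / [13.6·1·(1/n_f² − 1/n_i²)].
Lines falling in [468, 1140] nm: 4→2 (486.3 nm), 3→2 (656.5 nm), 8→3 (954.9 nm), 7→3 (1005 nm), 6→3 (1094 nm).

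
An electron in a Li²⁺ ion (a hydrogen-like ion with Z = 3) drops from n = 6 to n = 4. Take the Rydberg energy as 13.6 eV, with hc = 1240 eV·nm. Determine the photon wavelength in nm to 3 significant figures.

292 nm

For Z = 3 the level energies scale as Z², so the effective Rydberg energy is 13.6 × 9 = 122.4 eV.
ΔE = 122.4 × (1/4² − 1/6²) = 122.4 × 0.03472 = 4.250 eV.
λ = hc/ΔE = 1240 / 4.250 = 292 nm.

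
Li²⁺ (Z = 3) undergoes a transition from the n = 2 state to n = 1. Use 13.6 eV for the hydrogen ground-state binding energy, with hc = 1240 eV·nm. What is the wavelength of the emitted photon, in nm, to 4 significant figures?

For Z = 3 the level energies scale as Z², so the effective Rydberg energy is 13.6 × 9 = 122.4 eV.
ΔE = 122.4 × (1/1² − 1/2²) = 122.4 × 0.7500 = 91.80 eV.
λ = hc/ΔE = 1240 / 91.80 = 13.51 nm.

13.51 nm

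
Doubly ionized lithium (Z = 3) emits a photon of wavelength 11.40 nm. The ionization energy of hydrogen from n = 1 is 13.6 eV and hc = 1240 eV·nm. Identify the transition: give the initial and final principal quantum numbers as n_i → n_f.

n_i = 3, n_f = 1

The photon energy is ΔE = hc/λ = 1240 / 11.40 = 108.8 eV.
With Z = 3, ΔE = 122.4 × (1/n_f² − 1/n_i²), so 1/n_f² − 1/n_i² = 0.8887.
Trying n_f = 1 gives 1/n_i² = 0.1113, i.e. n_i ≈ 3; this pair matches.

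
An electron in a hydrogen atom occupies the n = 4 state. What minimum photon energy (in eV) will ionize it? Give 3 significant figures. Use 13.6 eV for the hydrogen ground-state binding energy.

0.850 eV

E_4 = −13.60/16 = −0.850 eV, so ionization (to E = 0) requires 0.850 eV.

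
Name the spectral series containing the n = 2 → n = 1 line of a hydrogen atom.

Lyman

The series is set by the lower level: n_f = 1 is the Lyman series.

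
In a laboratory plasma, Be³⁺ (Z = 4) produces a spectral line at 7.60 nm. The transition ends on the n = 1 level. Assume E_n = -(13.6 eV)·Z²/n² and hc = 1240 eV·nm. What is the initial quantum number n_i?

The photon energy is ΔE = hc/λ = 1240 / 7.60 = 163.2 eV.
With Z = 4, ΔE = 217.6 × (1/n_f² − 1/n_i²), so 1/n_f² − 1/n_i² = 0.7498.
With n_f = 1: 1/n_i² = 1/1 − 0.7498 = 0.2502, so n_i ≈ 2.00.

n_i = 2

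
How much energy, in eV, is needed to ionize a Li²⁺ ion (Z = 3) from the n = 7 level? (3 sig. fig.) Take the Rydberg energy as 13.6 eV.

E_n = −13.6 Z²/n² = −122.4/n² eV for Z = 3.
E_7 = −122.4/49 = −2.50 eV, so ionization (to E = 0) requires 2.50 eV.

2.50 eV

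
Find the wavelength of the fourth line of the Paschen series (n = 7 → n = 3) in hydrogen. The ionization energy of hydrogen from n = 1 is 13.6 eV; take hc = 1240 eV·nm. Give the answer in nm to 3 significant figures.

The Paschen series terminates on n_f = 3; the fourth line has n_i = 3+4 = 7.
ΔE = 13.60 × (1/3² − 1/7²) = 1.234 eV.
λ = 1240 / 1.234 = 1010 nm.

1010 nm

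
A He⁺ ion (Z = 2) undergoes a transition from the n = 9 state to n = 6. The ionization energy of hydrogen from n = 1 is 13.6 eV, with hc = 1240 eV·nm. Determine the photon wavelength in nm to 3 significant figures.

1480 nm

For Z = 2 the level energies scale as Z², so the effective Rydberg energy is 13.6 × 4 = 54.40 eV.
ΔE = 54.40 × (1/6² − 1/9²) = 54.40 × 0.01543 = 0.8395 eV.
λ = hc/ΔE = 1240 / 0.8395 = 1480 nm.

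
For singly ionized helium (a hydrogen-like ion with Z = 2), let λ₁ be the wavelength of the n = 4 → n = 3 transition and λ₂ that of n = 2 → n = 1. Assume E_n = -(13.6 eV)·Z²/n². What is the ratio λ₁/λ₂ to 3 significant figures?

λ ∝ 1/ΔE ∝ 1/(1/n_f² − 1/n_i²), and the Z² and hc factors cancel in the ratio.
λ₁/λ₂ = (1/1² − 1/2²)/(1/3² − 1/4²) = 0.7500/0.04861 = 15.4.

15.4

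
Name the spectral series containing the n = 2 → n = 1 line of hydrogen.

The series is set by the lower level: n_f = 1 is the Lyman series.

Lyman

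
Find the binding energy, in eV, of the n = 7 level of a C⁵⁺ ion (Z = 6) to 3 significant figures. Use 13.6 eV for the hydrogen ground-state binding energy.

E_n = −13.6 Z²/n² = −489.6/n² eV for Z = 6.
E_7 = −489.6/49 = −9.99 eV, so ionization (to E = 0) requires 9.99 eV.

9.99 eV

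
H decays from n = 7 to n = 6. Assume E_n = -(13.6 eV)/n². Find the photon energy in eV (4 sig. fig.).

E_7 = −13.60/49 = −0.2776 eV and E_6 = −13.60/36 = −0.3778 eV.
The photon energy is |E_7 − E_6| = 0.1002 eV.

0.1002 eV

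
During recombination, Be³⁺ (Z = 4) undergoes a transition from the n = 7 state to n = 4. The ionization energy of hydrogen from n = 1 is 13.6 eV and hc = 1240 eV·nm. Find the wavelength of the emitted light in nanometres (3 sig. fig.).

135 nm

For Z = 4 the level energies scale as Z², so the effective Rydberg energy is 13.6 × 16 = 217.6 eV.
ΔE = 217.6 × (1/4² − 1/7²) = 217.6 × 0.04209 = 9.159 eV.
λ = hc/ΔE = 1240 / 9.159 = 135 nm.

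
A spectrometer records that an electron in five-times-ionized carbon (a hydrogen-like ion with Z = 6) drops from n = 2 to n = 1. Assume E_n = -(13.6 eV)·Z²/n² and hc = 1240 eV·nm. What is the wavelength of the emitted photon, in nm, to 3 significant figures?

3.38 nm

For Z = 6 the level energies scale as Z², so the effective Rydberg energy is 13.6 × 36 = 489.6 eV.
ΔE = 489.6 × (1/1² − 1/2²) = 489.6 × 0.7500 = 367.2 eV.
λ = hc/ΔE = 1240 / 367.2 = 3.38 nm.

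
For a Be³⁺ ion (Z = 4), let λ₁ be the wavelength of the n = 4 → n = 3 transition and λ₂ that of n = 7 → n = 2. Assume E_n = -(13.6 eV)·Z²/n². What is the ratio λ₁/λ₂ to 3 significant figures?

λ ∝ 1/ΔE ∝ 1/(1/n_f² − 1/n_i²), and the Z² and hc factors cancel in the ratio.
λ₁/λ₂ = (1/2² − 1/7²)/(1/3² − 1/4²) = 0.2296/0.04861 = 4.72.

4.72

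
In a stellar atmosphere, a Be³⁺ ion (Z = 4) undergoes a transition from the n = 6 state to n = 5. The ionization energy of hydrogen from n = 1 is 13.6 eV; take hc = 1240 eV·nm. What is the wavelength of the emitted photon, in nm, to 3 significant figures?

For Z = 4 the level energies scale as Z², so the effective Rydberg energy is 13.6 × 16 = 217.6 eV.
ΔE = 217.6 × (1/5² − 1/6²) = 217.6 × 0.01222 = 2.660 eV.
λ = hc/ΔE = 1240 / 2.660 = 466 nm.

466 nm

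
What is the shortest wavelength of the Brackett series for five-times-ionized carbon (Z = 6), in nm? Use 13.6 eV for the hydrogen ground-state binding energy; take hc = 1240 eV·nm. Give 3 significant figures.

40.5 nm

The Brackett series has lower level n_f = 4; the series limit corresponds to n_i → ∞.
ΔE_max = 13.6 × 36 / 4² = 30.60 eV.
λ_min = 1240 / 30.60 = 40.5 nm.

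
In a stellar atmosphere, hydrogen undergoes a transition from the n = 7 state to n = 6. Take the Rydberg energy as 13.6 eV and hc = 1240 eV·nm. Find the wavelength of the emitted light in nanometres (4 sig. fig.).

ΔE = 13.60 × (1/6² − 1/7²) = 13.60 × 0.007370 = 0.1002 eV.
λ = hc/ΔE = 1240 / 0.1002 = 12370 nm.

12370 nm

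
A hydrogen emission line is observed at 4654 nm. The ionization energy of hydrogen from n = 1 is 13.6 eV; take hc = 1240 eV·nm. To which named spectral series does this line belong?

Pfund

ΔE = 1240/4654 = 0.2664 eV.
This matches 13.6 × (1/5² − 1/7²), so n_f = 5: the Pfund series.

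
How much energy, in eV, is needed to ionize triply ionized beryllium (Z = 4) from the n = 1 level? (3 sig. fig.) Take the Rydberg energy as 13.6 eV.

218 eV

E_n = −13.6 Z²/n² = −217.6/n² eV for Z = 4.
E_1 = −217.6/1 = −218 eV, so ionization (to E = 0) requires 218 eV.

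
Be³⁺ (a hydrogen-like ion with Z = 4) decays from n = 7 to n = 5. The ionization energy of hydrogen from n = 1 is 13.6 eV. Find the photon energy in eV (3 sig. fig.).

The Bohr energies scale as Z², so for Z = 4: E_n = −217.6/n² eV.
E_7 = −217.6/49 = −4.441 eV and E_5 = −217.6/25 = −8.704 eV.
The photon energy is |E_7 − E_5| = 4.26 eV.

4.26 eV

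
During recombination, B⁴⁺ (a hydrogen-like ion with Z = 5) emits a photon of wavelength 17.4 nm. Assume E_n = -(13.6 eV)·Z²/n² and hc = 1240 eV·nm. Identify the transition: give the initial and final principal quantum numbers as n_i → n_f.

n_i = 5, n_f = 2

The photon energy is ΔE = hc/λ = 1240 / 17.4 = 71.26 eV.
With Z = 5, ΔE = 340.0 × (1/n_f² − 1/n_i²), so 1/n_f² − 1/n_i² = 0.2096.
Trying n_f = 2 gives 1/n_i² = 0.04040, i.e. n_i ≈ 5; this pair matches.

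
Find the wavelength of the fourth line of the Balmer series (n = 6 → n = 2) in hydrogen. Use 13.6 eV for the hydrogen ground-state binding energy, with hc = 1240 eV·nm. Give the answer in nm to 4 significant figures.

410.3 nm

The Balmer series terminates on n_f = 2; the fourth line has n_i = 2+4 = 6.
ΔE = 13.60 × (1/2² − 1/6²) = 3.022 eV.
λ = 1240 / 3.022 = 410.3 nm.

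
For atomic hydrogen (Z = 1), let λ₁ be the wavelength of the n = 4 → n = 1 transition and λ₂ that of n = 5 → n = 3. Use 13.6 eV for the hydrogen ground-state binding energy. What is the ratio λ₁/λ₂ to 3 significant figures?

0.0759

λ ∝ 1/ΔE ∝ 1/(1/n_f² − 1/n_i²), and the Z² and hc factors cancel in the ratio.
λ₁/λ₂ = (1/3² − 1/5²)/(1/1² − 1/4²) = 0.07111/0.9375 = 0.0759.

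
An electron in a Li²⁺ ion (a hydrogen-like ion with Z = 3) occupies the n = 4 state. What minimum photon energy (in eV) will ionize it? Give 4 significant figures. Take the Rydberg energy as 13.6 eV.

E_n = −13.6 Z²/n² = −122.4/n² eV for Z = 3.
E_4 = −122.4/16 = −7.650 eV, so ionization (to E = 0) requires 7.650 eV.

7.650 eV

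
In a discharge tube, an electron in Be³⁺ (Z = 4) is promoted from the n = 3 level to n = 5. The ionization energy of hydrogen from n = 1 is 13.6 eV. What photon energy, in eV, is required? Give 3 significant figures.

15.5 eV

The Bohr energies scale as Z², so for Z = 4: E_n = −217.6/n² eV.
E_5 = −217.6/25 = −8.704 eV and E_3 = −217.6/9 = −24.18 eV.
The photon energy is |E_5 − E_3| = 15.5 eV.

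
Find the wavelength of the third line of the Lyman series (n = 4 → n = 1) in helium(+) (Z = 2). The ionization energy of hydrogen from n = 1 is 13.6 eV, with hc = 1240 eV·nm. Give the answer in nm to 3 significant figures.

The Lyman series terminates on n_f = 1; the third line has n_i = 1+3 = 4.
ΔE = 54.40 × (1/1² − 1/4²) = 51.00 eV.
λ = 1240 / 51.00 = 24.3 nm.

24.3 nm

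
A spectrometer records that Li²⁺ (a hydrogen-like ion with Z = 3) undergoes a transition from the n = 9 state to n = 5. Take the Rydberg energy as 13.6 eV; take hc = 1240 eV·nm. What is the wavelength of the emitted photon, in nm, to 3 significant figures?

For Z = 3 the level energies scale as Z², so the effective Rydberg energy is 13.6 × 9 = 122.4 eV.
ΔE = 122.4 × (1/5² − 1/9²) = 122.4 × 0.02765 = 3.385 eV.
λ = hc/ΔE = 1240 / 3.385 = 366 nm.

366 nm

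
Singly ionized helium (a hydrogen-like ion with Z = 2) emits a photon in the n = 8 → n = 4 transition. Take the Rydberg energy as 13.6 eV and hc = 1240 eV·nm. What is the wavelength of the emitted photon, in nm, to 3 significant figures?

For Z = 2 the level energies scale as Z², so the effective Rydberg energy is 13.6 × 4 = 54.40 eV.
ΔE = 54.40 × (1/4² − 1/8²) = 54.40 × 0.04688 = 2.550 eV.
λ = hc/ΔE = 1240 / 2.550 = 486 nm.

486 nm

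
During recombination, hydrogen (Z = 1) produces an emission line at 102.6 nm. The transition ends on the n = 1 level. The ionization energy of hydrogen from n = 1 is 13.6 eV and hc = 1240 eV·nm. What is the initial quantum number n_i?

The photon energy is ΔE = hc/λ = 1240 / 102.6 = 12.09 eV.
With Z = 1, ΔE = 13.60 × (1/n_f² − 1/n_i²), so 1/n_f² − 1/n_i² = 0.8887.
With n_f = 1: 1/n_i² = 1/1 − 0.8887 = 0.1113, so n_i ≈ 3.00.

n_i = 3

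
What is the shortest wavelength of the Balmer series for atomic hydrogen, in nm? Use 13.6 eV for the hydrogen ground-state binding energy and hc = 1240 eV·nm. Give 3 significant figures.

The Balmer series has lower level n_f = 2; the series limit corresponds to n_i → ∞.
ΔE_max = 13.6 × 1 / 2² = 3.400 eV.
λ_min = 1240 / 3.400 = 365 nm.

365 nm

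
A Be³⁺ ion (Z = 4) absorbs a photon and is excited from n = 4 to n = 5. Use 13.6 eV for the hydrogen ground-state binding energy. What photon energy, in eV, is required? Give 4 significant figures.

4.896 eV

The Bohr energies scale as Z², so for Z = 4: E_n = −217.6/n² eV.
E_5 = −217.6/25 = −8.704 eV and E_4 = −217.6/16 = −13.60 eV.
The photon energy is |E_5 − E_4| = 4.896 eV.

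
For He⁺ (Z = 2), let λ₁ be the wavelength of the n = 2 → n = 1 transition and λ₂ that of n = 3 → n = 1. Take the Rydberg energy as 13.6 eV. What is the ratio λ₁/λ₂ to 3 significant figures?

1.19

λ ∝ 1/ΔE ∝ 1/(1/n_f² − 1/n_i²), and the Z² and hc factors cancel in the ratio.
λ₁/λ₂ = (1/1² − 1/3²)/(1/1² − 1/2²) = 0.8889/0.7500 = 1.19.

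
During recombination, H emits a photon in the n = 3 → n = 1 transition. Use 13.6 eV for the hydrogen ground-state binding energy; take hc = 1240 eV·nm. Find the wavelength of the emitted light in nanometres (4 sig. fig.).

102.6 nm

ΔE = 13.60 × (1/1² − 1/3²) = 13.60 × 0.8889 = 12.09 eV.
λ = hc/ΔE = 1240 / 12.09 = 102.6 nm.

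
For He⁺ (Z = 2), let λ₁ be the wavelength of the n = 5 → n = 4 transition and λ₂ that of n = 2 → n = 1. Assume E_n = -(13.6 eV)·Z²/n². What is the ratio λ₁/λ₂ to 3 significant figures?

λ ∝ 1/ΔE ∝ 1/(1/n_f² − 1/n_i²), and the Z² and hc factors cancel in the ratio.
λ₁/λ₂ = (1/1² − 1/2²)/(1/4² − 1/5²) = 0.7500/0.02250 = 33.3.

33.3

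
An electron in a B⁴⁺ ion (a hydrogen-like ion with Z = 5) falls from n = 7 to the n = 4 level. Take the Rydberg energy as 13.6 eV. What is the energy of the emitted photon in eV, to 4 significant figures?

The Bohr energies scale as Z², so for Z = 5: E_n = −340.0/n² eV.
E_7 = −340.0/49 = −6.939 eV and E_4 = −340.0/16 = −21.25 eV.
The photon energy is |E_7 − E_4| = 14.31 eV.

14.31 eV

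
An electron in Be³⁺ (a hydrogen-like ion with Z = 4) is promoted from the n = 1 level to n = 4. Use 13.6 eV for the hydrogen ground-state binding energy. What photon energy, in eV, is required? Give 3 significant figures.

204 eV

The Bohr energies scale as Z², so for Z = 4: E_n = −217.6/n² eV.
E_4 = −217.6/16 = −13.60 eV and E_1 = −217.6/1 = −217.6 eV.
The photon energy is |E_4 − E_1| = 204 eV.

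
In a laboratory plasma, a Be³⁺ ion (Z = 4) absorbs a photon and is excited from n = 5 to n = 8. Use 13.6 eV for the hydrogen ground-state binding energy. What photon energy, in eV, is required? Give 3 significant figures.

5.30 eV

The Bohr energies scale as Z², so for Z = 4: E_n = −217.6/n² eV.
E_8 = −217.6/64 = −3.400 eV and E_5 = −217.6/25 = −8.704 eV.
The photon energy is |E_8 − E_5| = 5.30 eV.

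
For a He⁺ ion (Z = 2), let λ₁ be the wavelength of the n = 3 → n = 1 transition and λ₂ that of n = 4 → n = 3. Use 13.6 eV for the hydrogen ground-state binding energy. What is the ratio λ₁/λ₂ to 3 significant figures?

0.0547

λ ∝ 1/ΔE ∝ 1/(1/n_f² − 1/n_i²), and the Z² and hc factors cancel in the ratio.
λ₁/λ₂ = (1/3² − 1/4²)/(1/1² − 1/3²) = 0.04861/0.8889 = 0.0547.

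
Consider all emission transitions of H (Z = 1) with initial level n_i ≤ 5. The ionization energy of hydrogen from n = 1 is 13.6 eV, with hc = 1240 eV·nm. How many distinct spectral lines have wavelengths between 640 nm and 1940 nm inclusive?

3

Enumerate all n_i → n_f pairs with 1 ≤ n_f < n_i ≤ 5 and compute λ = 1240 / [13.6·1·(1/n_f² − 1/n_i²)].
Lines falling in [640, 1940] nm: 3→2 (656.5 nm), 5→3 (1282 nm), 4→3 (1876 nm).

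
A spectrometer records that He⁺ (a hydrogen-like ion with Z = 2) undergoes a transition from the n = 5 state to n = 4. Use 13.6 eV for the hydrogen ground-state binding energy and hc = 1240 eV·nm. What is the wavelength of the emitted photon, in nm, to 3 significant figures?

For Z = 2 the level energies scale as Z², so the effective Rydberg energy is 13.6 × 4 = 54.40 eV.
ΔE = 54.40 × (1/4² − 1/5²) = 54.40 × 0.02250 = 1.224 eV.
λ = hc/ΔE = 1240 / 1.224 = 1010 nm.

1010 nm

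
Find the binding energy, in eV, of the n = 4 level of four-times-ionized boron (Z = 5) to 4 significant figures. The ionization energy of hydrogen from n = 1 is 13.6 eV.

21.25 eV

E_n = −13.6 Z²/n² = −340.0/n² eV for Z = 5.
E_4 = −340.0/16 = −21.25 eV, so ionization (to E = 0) requires 21.25 eV.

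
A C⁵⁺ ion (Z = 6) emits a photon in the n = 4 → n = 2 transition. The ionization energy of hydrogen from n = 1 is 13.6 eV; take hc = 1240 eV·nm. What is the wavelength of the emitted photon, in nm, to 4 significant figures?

For Z = 6 the level energies scale as Z², so the effective Rydberg energy is 13.6 × 36 = 489.6 eV.
ΔE = 489.6 × (1/2² − 1/4²) = 489.6 × 0.1875 = 91.80 eV.
λ = hc/ΔE = 1240 / 91.80 = 13.51 nm.

13.51 nm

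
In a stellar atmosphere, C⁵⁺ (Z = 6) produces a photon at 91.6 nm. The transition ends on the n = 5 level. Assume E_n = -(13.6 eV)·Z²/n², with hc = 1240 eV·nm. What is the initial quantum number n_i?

n_i = 9

The photon energy is ΔE = hc/λ = 1240 / 91.6 = 13.54 eV.
With Z = 6, ΔE = 489.6 × (1/n_f² − 1/n_i²), so 1/n_f² − 1/n_i² = 0.02765.
With n_f = 5: 1/n_i² = 1/25 − 0.02765 = 0.01235, so n_i ≈ 9.00.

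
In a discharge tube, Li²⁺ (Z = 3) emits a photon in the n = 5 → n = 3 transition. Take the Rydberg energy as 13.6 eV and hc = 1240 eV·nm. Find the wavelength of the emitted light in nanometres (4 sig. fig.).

For Z = 3 the level energies scale as Z², so the effective Rydberg energy is 13.6 × 9 = 122.4 eV.
ΔE = 122.4 × (1/3² − 1/5²) = 122.4 × 0.07111 = 8.704 eV.
λ = hc/ΔE = 1240 / 8.704 = 142.5 nm.

142.5 nm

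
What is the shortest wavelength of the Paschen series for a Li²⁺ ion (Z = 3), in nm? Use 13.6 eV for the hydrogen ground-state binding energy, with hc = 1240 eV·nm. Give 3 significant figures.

The Paschen series has lower level n_f = 3; the series limit corresponds to n_i → ∞.
ΔE_max = 13.6 × 9 / 3² = 13.60 eV.
λ_min = 1240 / 13.60 = 91.2 nm.

91.2 nm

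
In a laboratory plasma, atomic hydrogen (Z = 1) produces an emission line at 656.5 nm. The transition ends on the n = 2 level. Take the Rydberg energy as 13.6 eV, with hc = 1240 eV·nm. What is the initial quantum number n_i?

n_i = 3

The photon energy is ΔE = hc/λ = 1240 / 656.5 = 1.889 eV.
With Z = 1, ΔE = 13.60 × (1/n_f² − 1/n_i²), so 1/n_f² − 1/n_i² = 0.1389.
With n_f = 2: 1/n_i² = 1/4 − 0.1389 = 0.1111, so n_i ≈ 3.00.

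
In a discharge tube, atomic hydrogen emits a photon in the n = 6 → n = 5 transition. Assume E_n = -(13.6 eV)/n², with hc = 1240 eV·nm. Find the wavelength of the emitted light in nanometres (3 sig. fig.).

ΔE = 13.60 × (1/5² − 1/6²) = 13.60 × 0.01222 = 0.1662 eV.
λ = hc/ΔE = 1240 / 0.1662 = 7460 nm.
This line belongs to the Pfund series.

7460 nm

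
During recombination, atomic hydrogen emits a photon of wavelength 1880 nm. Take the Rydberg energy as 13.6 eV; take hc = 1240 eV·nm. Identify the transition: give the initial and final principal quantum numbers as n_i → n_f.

n_i = 4, n_f = 3

The photon energy is ΔE = hc/λ = 1240 / 1880 = 0.6596 eV.
With Z = 1, ΔE = 13.60 × (1/n_f² − 1/n_i²), so 1/n_f² − 1/n_i² = 0.04850.
Trying n_f = 3 gives 1/n_i² = 0.06261, i.e. n_i ≈ 4; this pair matches.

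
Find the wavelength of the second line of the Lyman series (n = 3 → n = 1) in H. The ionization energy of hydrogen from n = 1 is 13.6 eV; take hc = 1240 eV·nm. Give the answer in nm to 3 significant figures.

103 nm

The Lyman series terminates on n_f = 1; the second line has n_i = 1+2 = 3.
ΔE = 13.60 × (1/1² − 1/3²) = 12.09 eV.
λ = 1240 / 12.09 = 103 nm.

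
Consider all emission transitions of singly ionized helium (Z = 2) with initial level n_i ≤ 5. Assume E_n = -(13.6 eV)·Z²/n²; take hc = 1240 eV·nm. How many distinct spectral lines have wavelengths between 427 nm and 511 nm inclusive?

1

Enumerate all n_i → n_f pairs with 1 ≤ n_f < n_i ≤ 5 and compute λ = 1240 / [13.6·4·(1/n_f² − 1/n_i²)].
Lines falling in [427, 511] nm: 4→3 (468.9 nm).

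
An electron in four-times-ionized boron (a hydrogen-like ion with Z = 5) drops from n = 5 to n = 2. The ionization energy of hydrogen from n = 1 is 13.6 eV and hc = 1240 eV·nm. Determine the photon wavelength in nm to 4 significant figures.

For Z = 5 the level energies scale as Z², so the effective Rydberg energy is 13.6 × 25 = 340.0 eV.
ΔE = 340.0 × (1/2² − 1/5²) = 340.0 × 0.2100 = 71.40 eV.
λ = hc/ΔE = 1240 / 71.40 = 17.37 nm.

17.37 nm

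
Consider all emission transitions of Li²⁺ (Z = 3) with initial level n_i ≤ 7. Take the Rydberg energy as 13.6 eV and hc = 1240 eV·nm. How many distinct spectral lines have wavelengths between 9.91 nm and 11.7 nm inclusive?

5

Enumerate all n_i → n_f pairs with 1 ≤ n_f < n_i ≤ 7 and compute λ = 1240 / [13.6·9·(1/n_f² − 1/n_i²)].
Lines falling in [9.91, 11.7] nm: 7→1 (10.34 nm), 6→1 (10.42 nm), 5→1 (10.55 nm), 4→1 (10.81 nm), 3→1 (11.40 nm).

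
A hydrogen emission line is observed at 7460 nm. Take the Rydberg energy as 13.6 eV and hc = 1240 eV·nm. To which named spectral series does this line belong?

ΔE = 1240/7460 = 0.1662 eV.
This matches 13.6 × (1/5² − 1/6²), so n_f = 5: the Pfund series.

Pfund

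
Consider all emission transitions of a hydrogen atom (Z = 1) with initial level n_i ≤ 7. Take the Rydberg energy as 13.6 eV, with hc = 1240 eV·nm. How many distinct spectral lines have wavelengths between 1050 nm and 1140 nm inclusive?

Enumerate all n_i → n_f pairs with 1 ≤ n_f < n_i ≤ 7 and compute λ = 1240 / [13.6·1·(1/n_f² − 1/n_i²)].
Lines falling in [1050, 1140] nm: 6→3 (1094 nm).

1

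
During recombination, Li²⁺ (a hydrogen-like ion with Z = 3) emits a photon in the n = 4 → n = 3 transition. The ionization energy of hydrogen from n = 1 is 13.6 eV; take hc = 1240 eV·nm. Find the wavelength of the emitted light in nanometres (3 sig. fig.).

For Z = 3 the level energies scale as Z², so the effective Rydberg energy is 13.6 × 9 = 122.4 eV.
ΔE = 122.4 × (1/3² − 1/4²) = 122.4 × 0.04861 = 5.950 eV.
λ = hc/ΔE = 1240 / 5.950 = 208 nm.

208 nm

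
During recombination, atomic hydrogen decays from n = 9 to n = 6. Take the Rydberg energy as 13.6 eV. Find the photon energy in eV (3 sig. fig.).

E_9 = −13.60/81 = −0.1679 eV and E_6 = −13.60/36 = −0.3778 eV.
The photon energy is |E_9 − E_6| = 0.210 eV.

0.210 eV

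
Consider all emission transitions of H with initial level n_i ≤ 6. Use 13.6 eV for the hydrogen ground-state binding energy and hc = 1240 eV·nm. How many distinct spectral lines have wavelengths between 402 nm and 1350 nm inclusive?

Enumerate all n_i → n_f pairs with 1 ≤ n_f < n_i ≤ 6 and compute λ = 1240 / [13.6·1·(1/n_f² − 1/n_i²)].
Lines falling in [402, 1350] nm: 6→2 (410.3 nm), 5→2 (434.2 nm), 4→2 (486.3 nm), 3→2 (656.5 nm), 6→3 (1094 nm), 5→3 (1282 nm).

6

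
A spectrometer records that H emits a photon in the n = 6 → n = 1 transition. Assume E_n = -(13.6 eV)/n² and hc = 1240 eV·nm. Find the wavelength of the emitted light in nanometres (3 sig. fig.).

93.8 nm

ΔE = 13.60 × (1/1² − 1/6²) = 13.60 × 0.9722 = 13.22 eV.
λ = hc/ΔE = 1240 / 13.22 = 93.8 nm.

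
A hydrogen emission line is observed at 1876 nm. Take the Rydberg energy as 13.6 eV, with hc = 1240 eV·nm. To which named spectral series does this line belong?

Paschen

ΔE = 1240/1876 = 0.6610 eV.
This matches 13.6 × (1/3² − 1/4²), so n_f = 3: the Paschen series.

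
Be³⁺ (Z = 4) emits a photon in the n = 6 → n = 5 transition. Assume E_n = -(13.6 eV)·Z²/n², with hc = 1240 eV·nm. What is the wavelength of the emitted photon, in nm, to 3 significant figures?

For Z = 4 the level energies scale as Z², so the effective Rydberg energy is 13.6 × 16 = 217.6 eV.
ΔE = 217.6 × (1/5² − 1/6²) = 217.6 × 0.01222 = 2.660 eV.
λ = hc/ΔE = 1240 / 2.660 = 466 nm.

466 nm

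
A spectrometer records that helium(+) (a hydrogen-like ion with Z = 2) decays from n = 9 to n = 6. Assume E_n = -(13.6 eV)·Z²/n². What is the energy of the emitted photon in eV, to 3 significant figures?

The Bohr energies scale as Z², so for Z = 2: E_n = −54.40/n² eV.
E_9 = −54.40/81 = −0.6716 eV and E_6 = −54.40/36 = −1.511 eV.
The photon energy is |E_9 − E_6| = 0.840 eV.

0.840 eV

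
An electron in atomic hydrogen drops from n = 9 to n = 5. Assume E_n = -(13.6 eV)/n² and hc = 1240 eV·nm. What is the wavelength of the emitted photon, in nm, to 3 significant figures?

ΔE = 13.60 × (1/5² − 1/9²) = 13.60 × 0.02765 = 0.3761 eV.
λ = hc/ΔE = 1240 / 0.3761 = 3300 nm.

3300 nm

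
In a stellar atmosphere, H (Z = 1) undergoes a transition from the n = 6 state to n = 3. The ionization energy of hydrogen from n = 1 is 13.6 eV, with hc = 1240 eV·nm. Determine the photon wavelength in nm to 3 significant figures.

ΔE = 13.60 × (1/3² − 1/6²) = 13.60 × 0.08333 = 1.133 eV.
λ = hc/ΔE = 1240 / 1.133 = 1090 nm.

1090 nm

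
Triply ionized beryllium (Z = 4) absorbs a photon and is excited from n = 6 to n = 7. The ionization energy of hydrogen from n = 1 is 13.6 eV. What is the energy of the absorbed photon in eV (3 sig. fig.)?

The Bohr energies scale as Z², so for Z = 4: E_n = −217.6/n² eV.
E_7 = −217.6/49 = −4.441 eV and E_6 = −217.6/36 = −6.044 eV.
The photon energy is |E_7 − E_6| = 1.60 eV.

1.60 eV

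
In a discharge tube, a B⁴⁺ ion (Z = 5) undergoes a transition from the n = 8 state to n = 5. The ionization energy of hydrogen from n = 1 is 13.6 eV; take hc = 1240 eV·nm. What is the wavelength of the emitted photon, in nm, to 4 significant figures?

149.6 nm

For Z = 5 the level energies scale as Z², so the effective Rydberg energy is 13.6 × 25 = 340.0 eV.
ΔE = 340.0 × (1/5² − 1/8²) = 340.0 × 0.02438 = 8.288 eV.
λ = hc/ΔE = 1240 / 8.288 = 149.6 nm.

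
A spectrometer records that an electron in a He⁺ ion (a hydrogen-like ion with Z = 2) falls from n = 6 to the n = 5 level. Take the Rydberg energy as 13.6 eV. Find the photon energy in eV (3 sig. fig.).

The Bohr energies scale as Z², so for Z = 2: E_n = −54.40/n² eV.
E_6 = −54.40/36 = −1.511 eV and E_5 = −54.40/25 = −2.176 eV.
The photon energy is |E_6 − E_5| = 0.665 eV.

0.665 eV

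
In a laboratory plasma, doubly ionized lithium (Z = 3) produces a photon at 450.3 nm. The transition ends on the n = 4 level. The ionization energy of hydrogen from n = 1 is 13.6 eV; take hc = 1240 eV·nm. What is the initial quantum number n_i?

n_i = 5

The photon energy is ΔE = hc/λ = 1240 / 450.3 = 2.754 eV.
With Z = 3, ΔE = 122.4 × (1/n_f² − 1/n_i²), so 1/n_f² − 1/n_i² = 0.02250.
With n_f = 4: 1/n_i² = 1/16 − 0.02250 = 0.04000, so n_i ≈ 5.00.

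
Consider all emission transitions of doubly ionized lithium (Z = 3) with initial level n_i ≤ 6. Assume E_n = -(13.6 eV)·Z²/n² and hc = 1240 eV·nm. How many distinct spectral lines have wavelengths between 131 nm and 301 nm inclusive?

Enumerate all n_i → n_f pairs with 1 ≤ n_f < n_i ≤ 6 and compute λ = 1240 / [13.6·9·(1/n_f² − 1/n_i²)].
Lines falling in [131, 301] nm: 5→3 (142.5 nm), 4→3 (208.4 nm), 6→4 (291.8 nm).

3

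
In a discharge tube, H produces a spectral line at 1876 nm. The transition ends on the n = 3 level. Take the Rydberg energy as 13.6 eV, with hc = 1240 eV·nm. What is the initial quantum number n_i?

The photon energy is ΔE = hc/λ = 1240 / 1876 = 0.6610 eV.
With Z = 1, ΔE = 13.60 × (1/n_f² − 1/n_i²), so 1/n_f² − 1/n_i² = 0.04860.
With n_f = 3: 1/n_i² = 1/9 − 0.04860 = 0.06251, so n_i ≈ 4.00.

n_i = 4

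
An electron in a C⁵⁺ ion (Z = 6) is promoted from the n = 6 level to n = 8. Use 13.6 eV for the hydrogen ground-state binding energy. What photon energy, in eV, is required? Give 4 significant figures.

The Bohr energies scale as Z², so for Z = 6: E_n = −489.6/n² eV.
E_8 = −489.6/64 = −7.650 eV and E_6 = −489.6/36 = −13.60 eV.
The photon energy is |E_8 − E_6| = 5.950 eV.

5.950 eV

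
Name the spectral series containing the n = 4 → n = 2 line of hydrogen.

The series is set by the lower level: n_f = 2 is the Balmer series.

Balmer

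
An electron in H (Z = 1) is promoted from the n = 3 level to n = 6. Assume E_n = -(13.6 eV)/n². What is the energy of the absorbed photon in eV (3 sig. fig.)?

1.13 eV

E_6 = −13.60/36 = −0.3778 eV and E_3 = −13.60/9 = −1.511 eV.
The photon energy is |E_6 − E_3| = 1.13 eV.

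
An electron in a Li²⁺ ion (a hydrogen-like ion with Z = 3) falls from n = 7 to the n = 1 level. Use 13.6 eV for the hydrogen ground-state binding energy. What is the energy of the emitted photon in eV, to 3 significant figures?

The Bohr energies scale as Z², so for Z = 3: E_n = −122.4/n² eV.
E_7 = −122.4/49 = −2.498 eV and E_1 = −122.4/1 = −122.4 eV.
The photon energy is |E_7 − E_1| = 120 eV.

120 eV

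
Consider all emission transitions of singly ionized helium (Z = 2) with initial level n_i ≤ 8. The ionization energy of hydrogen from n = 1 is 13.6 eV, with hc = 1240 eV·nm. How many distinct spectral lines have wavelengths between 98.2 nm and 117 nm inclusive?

3

Enumerate all n_i → n_f pairs with 1 ≤ n_f < n_i ≤ 8 and compute λ = 1240 / [13.6·4·(1/n_f² − 1/n_i²)].
Lines falling in [98.2, 117] nm: 7→2 (99.28 nm), 6→2 (102.6 nm), 5→2 (108.5 nm).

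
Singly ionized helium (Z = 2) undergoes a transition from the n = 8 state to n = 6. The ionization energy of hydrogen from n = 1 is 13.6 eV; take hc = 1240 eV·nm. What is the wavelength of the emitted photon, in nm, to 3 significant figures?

1880 nm

For Z = 2 the level energies scale as Z², so the effective Rydberg energy is 13.6 × 4 = 54.40 eV.
ΔE = 54.40 × (1/6² − 1/8²) = 54.40 × 0.01215 = 0.6611 eV.
λ = hc/ΔE = 1240 / 0.6611 = 1880 nm.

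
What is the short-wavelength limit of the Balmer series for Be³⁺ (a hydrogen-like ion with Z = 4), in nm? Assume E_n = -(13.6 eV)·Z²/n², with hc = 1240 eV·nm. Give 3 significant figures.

22.8 nm

The Balmer series has lower level n_f = 2; the series limit corresponds to n_i → ∞.
ΔE_max = 13.6 × 16 / 2² = 54.40 eV.
λ_min = 1240 / 54.40 = 22.8 nm.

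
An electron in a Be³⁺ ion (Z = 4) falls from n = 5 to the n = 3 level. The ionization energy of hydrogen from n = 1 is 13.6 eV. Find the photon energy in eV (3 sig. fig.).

The Bohr energies scale as Z², so for Z = 4: E_n = −217.6/n² eV.
E_5 = −217.6/25 = −8.704 eV and E_3 = −217.6/9 = −24.18 eV.
The photon energy is |E_5 − E_3| = 15.5 eV.

15.5 eV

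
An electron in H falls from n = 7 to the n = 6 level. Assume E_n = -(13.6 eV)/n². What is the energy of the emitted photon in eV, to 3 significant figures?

E_7 = −13.60/49 = −0.2776 eV and E_6 = −13.60/36 = −0.3778 eV.
The photon energy is |E_7 − E_6| = 0.100 eV.

0.100 eV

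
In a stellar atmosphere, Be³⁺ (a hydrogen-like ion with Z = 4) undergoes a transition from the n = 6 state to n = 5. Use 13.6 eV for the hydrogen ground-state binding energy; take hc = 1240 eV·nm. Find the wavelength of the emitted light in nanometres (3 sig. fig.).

For Z = 4 the level energies scale as Z², so the effective Rydberg energy is 13.6 × 16 = 217.6 eV.
ΔE = 217.6 × (1/5² − 1/6²) = 217.6 × 0.01222 = 2.660 eV.
λ = hc/ΔE = 1240 / 2.660 = 466 nm.

466 nm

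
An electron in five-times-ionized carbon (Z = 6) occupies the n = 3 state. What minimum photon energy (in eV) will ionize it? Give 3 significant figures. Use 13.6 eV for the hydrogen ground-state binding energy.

E_n = −13.6 Z²/n² = −489.6/n² eV for Z = 6.
E_3 = −489.6/9 = −54.4 eV, so ionization (to E = 0) requires 54.4 eV.

54.4 eV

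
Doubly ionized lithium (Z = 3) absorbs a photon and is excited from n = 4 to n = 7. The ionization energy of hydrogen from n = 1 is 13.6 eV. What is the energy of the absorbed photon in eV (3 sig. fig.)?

5.15 eV

The Bohr energies scale as Z², so for Z = 3: E_n = −122.4/n² eV.
E_7 = −122.4/49 = −2.498 eV and E_4 = −122.4/16 = −7.650 eV.
The photon energy is |E_7 − E_4| = 5.15 eV.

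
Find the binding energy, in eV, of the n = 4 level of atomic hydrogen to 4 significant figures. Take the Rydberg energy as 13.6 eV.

E_4 = −13.60/16 = −0.8500 eV, so ionization (to E = 0) requires 0.8500 eV.

0.8500 eV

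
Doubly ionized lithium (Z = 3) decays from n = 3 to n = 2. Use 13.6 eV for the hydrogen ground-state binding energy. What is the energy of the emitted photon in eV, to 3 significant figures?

17.0 eV

The Bohr energies scale as Z², so for Z = 3: E_n = −122.4/n² eV.
E_3 = −122.4/9 = −13.60 eV and E_2 = −122.4/4 = −30.60 eV.
The photon energy is |E_3 − E_2| = 17.0 eV.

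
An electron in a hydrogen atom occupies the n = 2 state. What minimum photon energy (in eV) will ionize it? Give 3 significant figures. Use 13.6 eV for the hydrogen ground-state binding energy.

E_2 = −13.60/4 = −3.40 eV, so ionization (to E = 0) requires 3.40 eV.

3.40 eV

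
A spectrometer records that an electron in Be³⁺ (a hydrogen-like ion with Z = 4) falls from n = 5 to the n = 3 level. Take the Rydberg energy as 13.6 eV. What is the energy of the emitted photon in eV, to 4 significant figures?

15.47 eV

The Bohr energies scale as Z², so for Z = 4: E_n = −217.6/n² eV.
E_5 = −217.6/25 = −8.704 eV and E_3 = −217.6/9 = −24.18 eV.
The photon energy is |E_5 − E_3| = 15.47 eV.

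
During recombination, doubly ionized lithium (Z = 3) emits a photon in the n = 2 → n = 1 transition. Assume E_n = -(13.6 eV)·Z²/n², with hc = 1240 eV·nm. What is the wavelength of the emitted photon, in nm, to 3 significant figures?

For Z = 3 the level energies scale as Z², so the effective Rydberg energy is 13.6 × 9 = 122.4 eV.
ΔE = 122.4 × (1/1² − 1/2²) = 122.4 × 0.7500 = 91.80 eV.
λ = hc/ΔE = 1240 / 91.80 = 13.5 nm.

13.5 nm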